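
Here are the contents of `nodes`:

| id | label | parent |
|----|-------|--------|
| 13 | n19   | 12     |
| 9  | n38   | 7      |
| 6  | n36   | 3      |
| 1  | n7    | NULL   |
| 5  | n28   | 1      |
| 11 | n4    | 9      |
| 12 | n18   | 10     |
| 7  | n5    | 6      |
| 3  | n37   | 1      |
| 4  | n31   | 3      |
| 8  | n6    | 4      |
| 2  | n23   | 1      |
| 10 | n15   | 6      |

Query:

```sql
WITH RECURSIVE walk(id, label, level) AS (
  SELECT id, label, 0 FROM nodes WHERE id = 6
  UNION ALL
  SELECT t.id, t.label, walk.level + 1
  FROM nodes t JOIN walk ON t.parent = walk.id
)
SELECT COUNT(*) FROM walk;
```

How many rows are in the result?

Base: id=6 (n36) at level 0.
Iteration 1: rows with parent in {6} -> n5 (id 7, level 1), n15 (id 10, level 1).
Iteration 2: rows with parent in {7,10} -> n38 (id 9, level 2), n18 (id 12, level 2).
Iteration 3: rows with parent in {9,12} -> n4 (id 11, level 3), n19 (id 13, level 3).
Iteration 4: no rows with parent in {11,13}; recursion stops.
Total rows emitted: 7.

7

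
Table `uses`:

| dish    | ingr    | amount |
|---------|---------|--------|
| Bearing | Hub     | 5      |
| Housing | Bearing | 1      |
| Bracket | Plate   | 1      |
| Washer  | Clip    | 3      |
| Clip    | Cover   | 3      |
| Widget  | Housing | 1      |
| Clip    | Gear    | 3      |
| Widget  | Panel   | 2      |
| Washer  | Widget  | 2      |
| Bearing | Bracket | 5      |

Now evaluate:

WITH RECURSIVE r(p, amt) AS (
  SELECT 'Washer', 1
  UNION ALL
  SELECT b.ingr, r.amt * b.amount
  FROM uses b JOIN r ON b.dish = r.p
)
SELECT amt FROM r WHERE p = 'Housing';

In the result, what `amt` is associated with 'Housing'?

2

Base: (Washer, amt=1).
Iteration 1: components of {Washer} -> Clip = 1*3 = 3, Widget = 1*2 = 2.
Iteration 2: components of {Clip,Widget} -> Cover = 3*3 = 9, Gear = 3*3 = 9, Housing = 2*1 = 2, Panel = 2*2 = 4.
Iteration 3: components of {Cover,Gear,Housing,Panel} -> Bearing = 2*1 = 2.
Iteration 4: components of {Bearing} -> Bracket = 2*5 = 10, Hub = 2*5 = 10.
Iteration 5: components of {Bracket,Hub} -> Plate = 10*1 = 10.
Iteration 6: no further components; recursion stops.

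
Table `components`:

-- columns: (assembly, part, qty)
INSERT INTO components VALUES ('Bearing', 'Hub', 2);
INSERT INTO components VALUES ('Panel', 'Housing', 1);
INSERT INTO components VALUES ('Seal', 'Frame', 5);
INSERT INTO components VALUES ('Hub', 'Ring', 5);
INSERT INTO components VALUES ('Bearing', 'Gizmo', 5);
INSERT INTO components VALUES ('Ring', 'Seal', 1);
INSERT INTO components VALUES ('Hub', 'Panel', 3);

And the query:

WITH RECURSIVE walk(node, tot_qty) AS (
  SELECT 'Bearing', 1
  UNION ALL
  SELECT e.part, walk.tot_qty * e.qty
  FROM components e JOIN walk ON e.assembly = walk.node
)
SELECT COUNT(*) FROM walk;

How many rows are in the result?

Base: (Bearing, tot_qty=1).
Iteration 1: components of {Bearing} -> Gizmo = 1*5 = 5, Hub = 1*2 = 2.
Iteration 2: components of {Gizmo,Hub} -> Panel = 2*3 = 6, Ring = 2*5 = 10.
Iteration 3: components of {Panel,Ring} -> Housing = 6*1 = 6, Seal = 10*1 = 10.
Iteration 4: components of {Housing,Seal} -> Frame = 10*5 = 50.
Iteration 5: no further components; recursion stops.
Total rows emitted: 8.

8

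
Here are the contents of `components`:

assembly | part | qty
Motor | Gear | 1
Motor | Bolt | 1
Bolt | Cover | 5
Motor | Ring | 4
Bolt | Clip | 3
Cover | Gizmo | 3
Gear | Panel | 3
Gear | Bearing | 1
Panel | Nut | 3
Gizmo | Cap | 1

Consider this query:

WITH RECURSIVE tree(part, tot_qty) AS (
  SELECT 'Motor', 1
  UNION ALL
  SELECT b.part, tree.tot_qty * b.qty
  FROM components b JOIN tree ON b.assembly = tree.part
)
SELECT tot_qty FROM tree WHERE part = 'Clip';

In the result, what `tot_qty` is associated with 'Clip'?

Base: (Motor, tot_qty=1).
Iteration 1: components of {Motor} -> Bolt = 1*1 = 1, Gear = 1*1 = 1, Ring = 1*4 = 4.
Iteration 2: components of {Bolt,Gear,Ring} -> Bearing = 1*1 = 1, Clip = 1*3 = 3, Cover = 1*5 = 5, Panel = 1*3 = 3.
Iteration 3: components of {Bearing,Clip,Cover,Panel} -> Gizmo = 5*3 = 15, Nut = 3*3 = 9.
Iteration 4: components of {Gizmo,Nut} -> Cap = 15*1 = 15.
Iteration 5: no further components; recursion stops.

3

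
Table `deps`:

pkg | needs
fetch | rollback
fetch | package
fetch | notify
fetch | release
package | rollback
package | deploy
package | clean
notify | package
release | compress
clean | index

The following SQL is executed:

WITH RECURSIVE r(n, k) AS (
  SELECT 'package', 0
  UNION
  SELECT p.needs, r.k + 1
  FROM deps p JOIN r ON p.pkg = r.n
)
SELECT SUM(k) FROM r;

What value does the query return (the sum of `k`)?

5

Base: (package, k=0).
Iteration 1: edges from {package} -> (clean, k=1), (deploy, k=1), (rollback, k=1).
Iteration 2: edges from {clean,deploy,rollback} -> (index, k=2).
Iteration 3: no outgoing edges from {index}; recursion stops.
SUM(k) = 0 + 1 + 1 + 1 + 2 = 5.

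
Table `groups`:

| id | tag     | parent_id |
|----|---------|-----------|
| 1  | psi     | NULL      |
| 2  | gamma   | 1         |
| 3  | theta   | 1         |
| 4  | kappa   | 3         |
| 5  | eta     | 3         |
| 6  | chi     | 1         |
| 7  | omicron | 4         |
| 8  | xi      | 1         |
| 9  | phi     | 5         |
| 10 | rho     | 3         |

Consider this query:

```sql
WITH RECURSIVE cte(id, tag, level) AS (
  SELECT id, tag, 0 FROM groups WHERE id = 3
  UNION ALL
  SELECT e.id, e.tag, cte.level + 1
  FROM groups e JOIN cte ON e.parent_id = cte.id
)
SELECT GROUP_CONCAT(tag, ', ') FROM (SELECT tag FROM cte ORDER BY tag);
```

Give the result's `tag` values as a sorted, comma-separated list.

eta, kappa, omicron, phi, rho, theta

Base: id=3 (theta) at level 0.
Iteration 1: rows with parent_id in {3} -> kappa (id 4, level 1), eta (id 5, level 1), rho (id 10, level 1).
Iteration 2: rows with parent_id in {4,5,10} -> omicron (id 7, level 2), phi (id 9, level 2).
Iteration 3: no rows with parent_id in {7,9}; recursion stops.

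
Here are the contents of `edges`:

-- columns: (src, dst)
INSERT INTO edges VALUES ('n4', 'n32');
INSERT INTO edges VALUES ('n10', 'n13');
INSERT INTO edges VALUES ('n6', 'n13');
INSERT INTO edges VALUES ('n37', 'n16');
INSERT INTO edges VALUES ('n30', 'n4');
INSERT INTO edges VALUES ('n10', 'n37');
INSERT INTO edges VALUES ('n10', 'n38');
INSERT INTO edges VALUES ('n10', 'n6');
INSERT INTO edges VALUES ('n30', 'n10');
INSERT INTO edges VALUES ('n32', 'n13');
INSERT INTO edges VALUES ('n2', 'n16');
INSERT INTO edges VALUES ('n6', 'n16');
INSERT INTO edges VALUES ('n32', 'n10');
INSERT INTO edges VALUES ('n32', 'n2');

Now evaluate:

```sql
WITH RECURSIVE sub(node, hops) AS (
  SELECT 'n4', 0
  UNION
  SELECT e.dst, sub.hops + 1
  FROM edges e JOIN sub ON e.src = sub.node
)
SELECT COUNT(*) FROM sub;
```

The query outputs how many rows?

Base: (n4, hops=0).
Iteration 1: edges from {n4} -> (n32, hops=1).
Iteration 2: edges from {n32} -> (n10, hops=2), (n13, hops=2), (n2, hops=2).
Iteration 3: edges from {n10,n13,n2} -> (n13, hops=3), (n16, hops=3), (n37, hops=3), (n38, hops=3), (n6, hops=3).
Iteration 4: edges from {n13,n16,n37,n38,n6} -> (n13, hops=4), (n16, hops=4). [UNION drops 1 duplicate row(s)]
Iteration 5: no outgoing edges from {n13,n16}; recursion stops.
Total rows emitted: 12.

12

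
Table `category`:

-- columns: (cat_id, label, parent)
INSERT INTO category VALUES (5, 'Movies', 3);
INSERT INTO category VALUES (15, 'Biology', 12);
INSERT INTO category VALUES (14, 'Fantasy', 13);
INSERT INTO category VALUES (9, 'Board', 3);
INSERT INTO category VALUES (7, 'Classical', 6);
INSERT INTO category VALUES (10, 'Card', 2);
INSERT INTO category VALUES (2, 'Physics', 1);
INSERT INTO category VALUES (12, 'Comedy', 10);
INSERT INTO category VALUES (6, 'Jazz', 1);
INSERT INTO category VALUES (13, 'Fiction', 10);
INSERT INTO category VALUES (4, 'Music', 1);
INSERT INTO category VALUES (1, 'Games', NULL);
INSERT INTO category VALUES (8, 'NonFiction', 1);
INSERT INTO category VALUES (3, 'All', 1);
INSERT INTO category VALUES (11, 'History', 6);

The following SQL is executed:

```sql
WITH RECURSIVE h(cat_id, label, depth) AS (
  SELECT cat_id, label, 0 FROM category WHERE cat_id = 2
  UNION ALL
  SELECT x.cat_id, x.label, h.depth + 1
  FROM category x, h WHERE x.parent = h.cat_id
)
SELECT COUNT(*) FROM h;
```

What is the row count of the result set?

Base: cat_id=2 (Physics) at depth 0.
Iteration 1: rows with parent in {2} -> Card (id 10, depth 1).
Iteration 2: rows with parent in {10} -> Comedy (id 12, depth 2), Fiction (id 13, depth 2).
Iteration 3: rows with parent in {12,13} -> Fantasy (id 14, depth 3), Biology (id 15, depth 3).
Iteration 4: no rows with parent in {14,15}; recursion stops.
Total rows emitted: 6.

6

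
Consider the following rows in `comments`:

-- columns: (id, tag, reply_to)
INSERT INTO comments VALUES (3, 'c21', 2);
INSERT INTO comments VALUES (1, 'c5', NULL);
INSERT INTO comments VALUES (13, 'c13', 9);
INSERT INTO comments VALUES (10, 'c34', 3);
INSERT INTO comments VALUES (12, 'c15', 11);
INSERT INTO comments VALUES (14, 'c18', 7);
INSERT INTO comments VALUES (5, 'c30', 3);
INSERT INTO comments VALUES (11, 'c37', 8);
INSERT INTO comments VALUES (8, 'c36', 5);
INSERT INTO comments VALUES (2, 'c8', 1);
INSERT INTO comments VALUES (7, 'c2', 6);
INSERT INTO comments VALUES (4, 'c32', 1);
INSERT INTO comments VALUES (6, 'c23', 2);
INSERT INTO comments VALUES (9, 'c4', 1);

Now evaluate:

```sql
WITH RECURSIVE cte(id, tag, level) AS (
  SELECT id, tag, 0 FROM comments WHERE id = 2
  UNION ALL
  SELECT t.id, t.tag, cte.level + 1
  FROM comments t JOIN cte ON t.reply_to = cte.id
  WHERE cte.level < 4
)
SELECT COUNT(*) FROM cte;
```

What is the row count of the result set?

Base: id=2 (c8) at level 0.
Iteration 1: rows with reply_to in {2} -> c21 (id 3, level 1), c23 (id 6, level 1).
Iteration 2: rows with reply_to in {3,6} -> c30 (id 5, level 2), c2 (id 7, level 2), c34 (id 10, level 2).
Iteration 3: rows with reply_to in {5,7,10} -> c36 (id 8, level 3), c18 (id 14, level 3).
Iteration 4: rows with reply_to in {8,14} -> c37 (id 11, level 4).
Iteration 5: level < 4 fails for all current rows; recursion stops.
Total rows emitted: 9.

9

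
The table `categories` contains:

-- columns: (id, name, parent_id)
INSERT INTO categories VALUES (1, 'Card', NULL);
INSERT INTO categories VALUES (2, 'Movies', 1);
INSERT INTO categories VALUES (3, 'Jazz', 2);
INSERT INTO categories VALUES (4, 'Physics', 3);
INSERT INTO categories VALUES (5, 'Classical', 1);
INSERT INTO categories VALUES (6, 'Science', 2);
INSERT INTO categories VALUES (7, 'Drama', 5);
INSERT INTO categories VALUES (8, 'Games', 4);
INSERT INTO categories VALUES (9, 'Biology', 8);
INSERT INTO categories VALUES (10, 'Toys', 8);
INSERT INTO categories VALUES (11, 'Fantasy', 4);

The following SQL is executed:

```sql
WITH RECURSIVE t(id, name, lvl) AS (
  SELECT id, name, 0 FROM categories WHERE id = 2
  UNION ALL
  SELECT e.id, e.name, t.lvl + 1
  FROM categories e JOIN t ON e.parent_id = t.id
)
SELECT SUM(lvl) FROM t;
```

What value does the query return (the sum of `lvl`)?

18

Base: id=2 (Movies) at lvl 0.
Iteration 1: rows with parent_id in {2} -> Jazz (id 3, lvl 1), Science (id 6, lvl 1).
Iteration 2: rows with parent_id in {3,6} -> Physics (id 4, lvl 2).
Iteration 3: rows with parent_id in {4} -> Games (id 8, lvl 3), Fantasy (id 11, lvl 3).
Iteration 4: rows with parent_id in {8,11} -> Biology (id 9, lvl 4), Toys (id 10, lvl 4).
Iteration 5: no rows with parent_id in {9,10}; recursion stops.
SUM(lvl) = 0 + 1 + 1 + 2 + 3 + 3 + 4 + 4 = 18.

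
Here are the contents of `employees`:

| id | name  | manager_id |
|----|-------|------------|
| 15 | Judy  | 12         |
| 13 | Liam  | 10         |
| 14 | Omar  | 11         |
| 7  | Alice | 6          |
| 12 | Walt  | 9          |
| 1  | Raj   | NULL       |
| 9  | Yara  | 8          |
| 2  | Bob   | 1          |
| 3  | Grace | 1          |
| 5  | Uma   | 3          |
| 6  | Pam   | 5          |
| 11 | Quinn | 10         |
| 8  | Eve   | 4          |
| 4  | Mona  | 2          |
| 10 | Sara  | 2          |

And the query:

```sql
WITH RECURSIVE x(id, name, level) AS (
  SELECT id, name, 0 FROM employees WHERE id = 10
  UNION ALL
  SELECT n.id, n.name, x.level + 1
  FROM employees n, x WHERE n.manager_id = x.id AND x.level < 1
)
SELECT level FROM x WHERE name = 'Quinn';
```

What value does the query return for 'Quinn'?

Base: id=10 (Sara) at level 0.
Iteration 1: rows with manager_id in {10} -> Quinn (id 11, level 1), Liam (id 13, level 1).
Iteration 2: level < 1 fails for all current rows; recursion stops.

1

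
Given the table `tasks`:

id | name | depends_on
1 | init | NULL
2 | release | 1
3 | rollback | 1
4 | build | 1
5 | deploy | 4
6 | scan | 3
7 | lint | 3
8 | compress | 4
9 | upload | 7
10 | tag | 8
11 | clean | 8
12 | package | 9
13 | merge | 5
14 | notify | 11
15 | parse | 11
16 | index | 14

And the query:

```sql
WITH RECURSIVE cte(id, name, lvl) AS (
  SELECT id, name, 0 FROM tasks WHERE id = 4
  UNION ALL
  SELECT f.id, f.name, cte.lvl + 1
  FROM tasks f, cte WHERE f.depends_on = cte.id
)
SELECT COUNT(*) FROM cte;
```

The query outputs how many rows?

9

Base: id=4 (build) at lvl 0.
Iteration 1: rows with depends_on in {4} -> deploy (id 5, lvl 1), compress (id 8, lvl 1).
Iteration 2: rows with depends_on in {5,8} -> tag (id 10, lvl 2), clean (id 11, lvl 2), merge (id 13, lvl 2).
Iteration 3: rows with depends_on in {10,11,13} -> notify (id 14, lvl 3), parse (id 15, lvl 3).
Iteration 4: rows with depends_on in {14,15} -> index (id 16, lvl 4).
Iteration 5: no rows with depends_on in {16}; recursion stops.
Total rows emitted: 9.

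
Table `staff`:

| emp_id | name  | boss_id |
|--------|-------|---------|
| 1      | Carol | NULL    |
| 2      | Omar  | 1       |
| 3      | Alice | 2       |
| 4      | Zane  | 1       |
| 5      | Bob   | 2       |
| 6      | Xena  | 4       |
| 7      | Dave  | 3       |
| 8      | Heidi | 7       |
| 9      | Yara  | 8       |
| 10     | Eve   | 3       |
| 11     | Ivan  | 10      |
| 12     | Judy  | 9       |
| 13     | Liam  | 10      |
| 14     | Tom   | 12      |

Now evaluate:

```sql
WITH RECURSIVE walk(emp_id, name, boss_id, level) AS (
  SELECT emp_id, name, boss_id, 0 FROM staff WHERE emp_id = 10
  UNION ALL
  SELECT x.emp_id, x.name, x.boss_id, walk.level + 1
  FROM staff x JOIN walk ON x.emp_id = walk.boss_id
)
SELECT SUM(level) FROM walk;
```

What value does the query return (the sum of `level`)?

6

Base: emp_id=10 (Eve), boss_id=3, level 0.
Iteration 1: join on emp_id=3 -> Alice (id 3, boss_id=2, level 1).
Iteration 2: join on emp_id=2 -> Omar (id 2, boss_id=1, level 2).
Iteration 3: join on emp_id=1 -> Carol (id 1, boss_id=NULL, level 3).
Iteration 4: boss_id is NULL; no match; recursion stops.
SUM(level) = 0 + 1 + 2 + 3 = 6.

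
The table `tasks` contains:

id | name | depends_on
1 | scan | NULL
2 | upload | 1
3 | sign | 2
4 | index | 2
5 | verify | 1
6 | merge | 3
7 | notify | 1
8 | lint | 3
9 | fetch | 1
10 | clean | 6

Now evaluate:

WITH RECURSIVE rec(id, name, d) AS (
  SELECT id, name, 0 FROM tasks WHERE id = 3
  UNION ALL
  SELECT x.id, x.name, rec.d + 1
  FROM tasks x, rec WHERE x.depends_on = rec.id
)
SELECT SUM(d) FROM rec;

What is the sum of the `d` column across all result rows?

4

Base: id=3 (sign) at d 0.
Iteration 1: rows with depends_on in {3} -> merge (id 6, d 1), lint (id 8, d 1).
Iteration 2: rows with depends_on in {6,8} -> clean (id 10, d 2).
Iteration 3: no rows with depends_on in {10}; recursion stops.
SUM(d) = 0 + 1 + 1 + 2 = 4.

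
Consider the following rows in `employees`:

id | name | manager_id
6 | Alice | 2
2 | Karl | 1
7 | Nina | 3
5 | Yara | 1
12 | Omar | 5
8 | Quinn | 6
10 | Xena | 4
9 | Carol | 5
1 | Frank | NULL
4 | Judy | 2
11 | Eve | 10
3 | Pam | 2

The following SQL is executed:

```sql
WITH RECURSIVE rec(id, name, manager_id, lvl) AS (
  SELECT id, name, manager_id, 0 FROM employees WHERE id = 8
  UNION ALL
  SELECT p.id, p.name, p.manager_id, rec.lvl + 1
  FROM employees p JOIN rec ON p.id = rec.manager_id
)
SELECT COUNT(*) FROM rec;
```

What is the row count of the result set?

Base: id=8 (Quinn), manager_id=6, lvl 0.
Iteration 1: join on id=6 -> Alice (id 6, manager_id=2, lvl 1).
Iteration 2: join on id=2 -> Karl (id 2, manager_id=1, lvl 2).
Iteration 3: join on id=1 -> Frank (id 1, manager_id=NULL, lvl 3).
Iteration 4: manager_id is NULL; no match; recursion stops.
Total rows emitted: 4.

4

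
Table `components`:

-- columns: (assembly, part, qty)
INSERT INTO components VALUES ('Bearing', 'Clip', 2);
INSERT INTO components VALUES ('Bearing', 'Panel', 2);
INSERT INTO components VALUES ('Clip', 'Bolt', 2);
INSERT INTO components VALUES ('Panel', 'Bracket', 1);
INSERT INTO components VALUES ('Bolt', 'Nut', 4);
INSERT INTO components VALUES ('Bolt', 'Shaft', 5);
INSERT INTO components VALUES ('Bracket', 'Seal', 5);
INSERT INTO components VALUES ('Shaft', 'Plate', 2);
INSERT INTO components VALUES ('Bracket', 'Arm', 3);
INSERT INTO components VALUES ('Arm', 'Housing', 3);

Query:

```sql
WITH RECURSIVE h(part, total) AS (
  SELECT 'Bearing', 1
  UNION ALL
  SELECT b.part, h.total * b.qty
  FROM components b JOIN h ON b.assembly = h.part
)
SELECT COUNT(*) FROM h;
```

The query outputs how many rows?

11

Base: (Bearing, total=1).
Iteration 1: components of {Bearing} -> Clip = 1*2 = 2, Panel = 1*2 = 2.
Iteration 2: components of {Clip,Panel} -> Bolt = 2*2 = 4, Bracket = 2*1 = 2.
Iteration 3: components of {Bolt,Bracket} -> Arm = 2*3 = 6, Nut = 4*4 = 16, Seal = 2*5 = 10, Shaft = 4*5 = 20.
Iteration 4: components of {Arm,Nut,Seal,Shaft} -> Housing = 6*3 = 18, Plate = 20*2 = 40.
Iteration 5: no further components; recursion stops.
Total rows emitted: 11.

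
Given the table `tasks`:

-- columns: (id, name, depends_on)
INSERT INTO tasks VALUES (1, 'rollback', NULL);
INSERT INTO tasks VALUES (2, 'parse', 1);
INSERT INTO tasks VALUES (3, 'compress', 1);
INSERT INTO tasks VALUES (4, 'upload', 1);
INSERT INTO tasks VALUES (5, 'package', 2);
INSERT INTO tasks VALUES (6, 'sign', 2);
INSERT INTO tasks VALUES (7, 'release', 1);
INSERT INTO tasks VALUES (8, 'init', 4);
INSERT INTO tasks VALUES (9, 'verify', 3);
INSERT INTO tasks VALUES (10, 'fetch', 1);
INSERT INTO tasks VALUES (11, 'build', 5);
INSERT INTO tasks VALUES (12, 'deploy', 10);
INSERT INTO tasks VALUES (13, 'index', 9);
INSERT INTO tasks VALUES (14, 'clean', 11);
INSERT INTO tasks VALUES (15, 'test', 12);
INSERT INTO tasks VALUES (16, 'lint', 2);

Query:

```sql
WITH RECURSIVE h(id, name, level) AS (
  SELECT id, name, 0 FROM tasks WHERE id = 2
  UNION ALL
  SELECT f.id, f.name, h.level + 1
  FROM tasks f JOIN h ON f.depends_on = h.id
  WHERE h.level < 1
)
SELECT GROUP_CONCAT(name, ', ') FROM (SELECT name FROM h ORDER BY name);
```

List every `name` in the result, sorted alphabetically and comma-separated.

lint, package, parse, sign

Base: id=2 (parse) at level 0.
Iteration 1: rows with depends_on in {2} -> package (id 5, level 1), sign (id 6, level 1), lint (id 16, level 1).
Iteration 2: level < 1 fails for all current rows; recursion stops.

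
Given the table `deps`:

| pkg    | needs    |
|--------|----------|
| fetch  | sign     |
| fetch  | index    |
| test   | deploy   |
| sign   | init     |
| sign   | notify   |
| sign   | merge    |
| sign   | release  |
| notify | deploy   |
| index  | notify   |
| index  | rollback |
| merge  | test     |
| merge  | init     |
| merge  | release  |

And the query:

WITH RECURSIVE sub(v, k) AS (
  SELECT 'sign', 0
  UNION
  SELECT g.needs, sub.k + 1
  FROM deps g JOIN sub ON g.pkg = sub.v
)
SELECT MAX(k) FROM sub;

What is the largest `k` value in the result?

3

Base: (sign, k=0).
Iteration 1: edges from {sign} -> (init, k=1), (merge, k=1), (notify, k=1), (release, k=1).
Iteration 2: edges from {init,merge,notify,release} -> (deploy, k=2), (init, k=2), (release, k=2), (test, k=2).
Iteration 3: edges from {deploy,init,release,test} -> (deploy, k=3).
Iteration 4: no outgoing edges from {deploy}; recursion stops.
k values: 0, 1, 1, 1, 1, 2, 2, 2, 2, 3; the maximum is 3.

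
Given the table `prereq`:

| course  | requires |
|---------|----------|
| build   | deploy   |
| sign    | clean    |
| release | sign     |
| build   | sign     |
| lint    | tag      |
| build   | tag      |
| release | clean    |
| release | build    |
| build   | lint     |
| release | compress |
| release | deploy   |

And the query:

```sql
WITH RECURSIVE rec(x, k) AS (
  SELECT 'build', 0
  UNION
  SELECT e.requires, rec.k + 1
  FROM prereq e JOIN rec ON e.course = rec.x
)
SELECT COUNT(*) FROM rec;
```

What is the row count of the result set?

Base: (build, k=0).
Iteration 1: edges from {build} -> (deploy, k=1), (lint, k=1), (sign, k=1), (tag, k=1).
Iteration 2: edges from {deploy,lint,sign,tag} -> (clean, k=2), (tag, k=2).
Iteration 3: no outgoing edges from {clean,tag}; recursion stops.
Total rows emitted: 7.

7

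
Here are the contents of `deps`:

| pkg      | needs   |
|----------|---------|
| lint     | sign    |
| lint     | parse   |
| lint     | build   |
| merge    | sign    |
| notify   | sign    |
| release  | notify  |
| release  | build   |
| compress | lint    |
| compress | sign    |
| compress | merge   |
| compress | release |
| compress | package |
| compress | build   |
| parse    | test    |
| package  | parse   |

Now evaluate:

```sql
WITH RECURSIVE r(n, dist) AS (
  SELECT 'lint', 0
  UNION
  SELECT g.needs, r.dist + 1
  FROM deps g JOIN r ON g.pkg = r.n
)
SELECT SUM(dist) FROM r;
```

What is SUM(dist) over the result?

Base: (lint, dist=0).
Iteration 1: edges from {lint} -> (build, dist=1), (parse, dist=1), (sign, dist=1).
Iteration 2: edges from {build,parse,sign} -> (test, dist=2).
Iteration 3: no outgoing edges from {test}; recursion stops.
SUM(dist) = 0 + 1 + 1 + 1 + 2 = 5.

5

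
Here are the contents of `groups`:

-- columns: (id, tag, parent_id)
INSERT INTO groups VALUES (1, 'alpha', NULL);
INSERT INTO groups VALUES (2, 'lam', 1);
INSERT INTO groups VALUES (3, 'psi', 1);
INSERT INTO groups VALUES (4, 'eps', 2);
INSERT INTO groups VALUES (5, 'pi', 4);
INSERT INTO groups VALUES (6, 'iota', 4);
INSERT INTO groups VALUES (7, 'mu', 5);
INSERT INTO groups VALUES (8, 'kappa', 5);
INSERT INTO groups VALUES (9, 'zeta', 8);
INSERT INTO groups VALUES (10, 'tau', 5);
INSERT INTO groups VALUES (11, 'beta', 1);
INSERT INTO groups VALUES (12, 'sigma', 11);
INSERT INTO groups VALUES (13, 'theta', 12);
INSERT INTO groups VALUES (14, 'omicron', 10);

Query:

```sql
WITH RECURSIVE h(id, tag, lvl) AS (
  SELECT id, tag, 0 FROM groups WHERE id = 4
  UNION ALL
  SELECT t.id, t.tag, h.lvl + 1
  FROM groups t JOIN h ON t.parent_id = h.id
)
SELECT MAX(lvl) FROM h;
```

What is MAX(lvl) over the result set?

Base: id=4 (eps) at lvl 0.
Iteration 1: rows with parent_id in {4} -> pi (id 5, lvl 1), iota (id 6, lvl 1).
Iteration 2: rows with parent_id in {5,6} -> mu (id 7, lvl 2), kappa (id 8, lvl 2), tau (id 10, lvl 2).
Iteration 3: rows with parent_id in {7,8,10} -> zeta (id 9, lvl 3), omicron (id 14, lvl 3).
Iteration 4: no rows with parent_id in {9,14}; recursion stops.
lvl values: 0, 1, 1, 2, 2, 2, 3, 3; the maximum is 3.

3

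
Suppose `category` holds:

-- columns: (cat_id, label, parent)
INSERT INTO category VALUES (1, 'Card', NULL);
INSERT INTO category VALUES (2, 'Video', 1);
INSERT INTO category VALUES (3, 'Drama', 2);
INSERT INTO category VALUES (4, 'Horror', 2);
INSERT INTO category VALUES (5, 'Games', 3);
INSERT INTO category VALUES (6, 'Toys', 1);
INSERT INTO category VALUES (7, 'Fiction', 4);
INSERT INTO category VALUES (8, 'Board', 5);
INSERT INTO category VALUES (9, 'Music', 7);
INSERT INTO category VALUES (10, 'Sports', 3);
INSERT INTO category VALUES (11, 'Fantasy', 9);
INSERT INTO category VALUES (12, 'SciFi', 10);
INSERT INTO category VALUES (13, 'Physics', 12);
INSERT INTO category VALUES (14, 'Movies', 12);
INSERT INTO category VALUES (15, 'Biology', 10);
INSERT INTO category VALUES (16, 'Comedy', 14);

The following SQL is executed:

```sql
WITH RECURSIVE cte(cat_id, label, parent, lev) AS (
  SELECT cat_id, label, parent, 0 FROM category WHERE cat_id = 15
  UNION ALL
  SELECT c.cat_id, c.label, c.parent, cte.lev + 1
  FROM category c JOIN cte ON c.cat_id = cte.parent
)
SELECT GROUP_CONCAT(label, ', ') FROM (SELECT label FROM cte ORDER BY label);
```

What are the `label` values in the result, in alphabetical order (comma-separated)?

Biology, Card, Drama, Sports, Video

Base: cat_id=15 (Biology), parent=10, lev 0.
Iteration 1: join on cat_id=10 -> Sports (id 10, parent=3, lev 1).
Iteration 2: join on cat_id=3 -> Drama (id 3, parent=2, lev 2).
Iteration 3: join on cat_id=2 -> Video (id 2, parent=1, lev 3).
Iteration 4: join on cat_id=1 -> Card (id 1, parent=NULL, lev 4).
Iteration 5: parent is NULL; no match; recursion stops.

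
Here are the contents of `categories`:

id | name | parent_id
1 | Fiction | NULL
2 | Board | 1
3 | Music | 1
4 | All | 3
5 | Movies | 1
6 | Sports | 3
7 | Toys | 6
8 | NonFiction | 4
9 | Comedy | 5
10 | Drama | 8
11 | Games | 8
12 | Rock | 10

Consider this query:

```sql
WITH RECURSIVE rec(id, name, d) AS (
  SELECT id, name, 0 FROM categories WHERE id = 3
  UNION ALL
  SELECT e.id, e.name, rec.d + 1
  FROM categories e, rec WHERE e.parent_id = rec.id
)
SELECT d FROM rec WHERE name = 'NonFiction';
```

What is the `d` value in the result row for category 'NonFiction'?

2

Base: id=3 (Music) at d 0.
Iteration 1: rows with parent_id in {3} -> All (id 4, d 1), Sports (id 6, d 1).
Iteration 2: rows with parent_id in {4,6} -> Toys (id 7, d 2), NonFiction (id 8, d 2).
Iteration 3: rows with parent_id in {7,8} -> Drama (id 10, d 3), Games (id 11, d 3).
Iteration 4: rows with parent_id in {10,11} -> Rock (id 12, d 4).
Iteration 5: no rows with parent_id in {12}; recursion stops.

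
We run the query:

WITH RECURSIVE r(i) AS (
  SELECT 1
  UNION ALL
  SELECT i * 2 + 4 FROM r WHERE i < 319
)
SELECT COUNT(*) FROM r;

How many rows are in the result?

8

Base: i=1.
Iteration 1: 1 < 319 holds -> i = 1 * 2 + 4 = 6.
Iteration 2: 6 < 319 holds -> i = 6 * 2 + 4 = 16.
Iteration 3: 16 < 319 holds -> i = 16 * 2 + 4 = 36.
Iteration 4: 36 < 319 holds -> i = 36 * 2 + 4 = 76.
Iteration 5: 76 < 319 holds -> i = 76 * 2 + 4 = 156.
Iteration 6: 156 < 319 holds -> i = 156 * 2 + 4 = 316.
Iteration 7: 316 < 319 holds -> i = 316 * 2 + 4 = 636.
Iteration 8: 636 < 319 fails; recursion stops.
Total rows emitted: 8.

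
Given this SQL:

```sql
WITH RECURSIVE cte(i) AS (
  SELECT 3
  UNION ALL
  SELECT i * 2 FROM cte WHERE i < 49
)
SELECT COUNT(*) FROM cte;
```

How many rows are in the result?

Base: i=3.
Iteration 1: 3 < 49 holds -> i = 3 * 2 = 6.
Iteration 2: 6 < 49 holds -> i = 6 * 2 = 12.
Iteration 3: 12 < 49 holds -> i = 12 * 2 = 24.
Iteration 4: 24 < 49 holds -> i = 24 * 2 = 48.
Iteration 5: 48 < 49 holds -> i = 48 * 2 = 96.
Iteration 6: 96 < 49 fails; recursion stops.
Total rows emitted: 6.

6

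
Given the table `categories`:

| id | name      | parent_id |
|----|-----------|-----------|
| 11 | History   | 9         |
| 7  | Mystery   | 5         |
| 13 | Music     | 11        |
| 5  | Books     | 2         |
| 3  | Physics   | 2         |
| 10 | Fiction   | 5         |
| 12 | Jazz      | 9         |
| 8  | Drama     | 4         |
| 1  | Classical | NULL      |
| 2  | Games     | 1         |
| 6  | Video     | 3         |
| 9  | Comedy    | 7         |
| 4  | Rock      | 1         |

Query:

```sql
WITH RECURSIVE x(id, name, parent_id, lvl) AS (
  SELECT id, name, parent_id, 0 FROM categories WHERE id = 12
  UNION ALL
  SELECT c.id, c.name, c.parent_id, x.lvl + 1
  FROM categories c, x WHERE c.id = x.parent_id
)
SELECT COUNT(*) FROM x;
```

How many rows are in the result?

Base: id=12 (Jazz), parent_id=9, lvl 0.
Iteration 1: join on id=9 -> Comedy (id 9, parent_id=7, lvl 1).
Iteration 2: join on id=7 -> Mystery (id 7, parent_id=5, lvl 2).
Iteration 3: join on id=5 -> Books (id 5, parent_id=2, lvl 3).
Iteration 4: join on id=2 -> Games (id 2, parent_id=1, lvl 4).
Iteration 5: join on id=1 -> Classical (id 1, parent_id=NULL, lvl 5).
Iteration 6: parent_id is NULL; no match; recursion stops.
Total rows emitted: 6.

6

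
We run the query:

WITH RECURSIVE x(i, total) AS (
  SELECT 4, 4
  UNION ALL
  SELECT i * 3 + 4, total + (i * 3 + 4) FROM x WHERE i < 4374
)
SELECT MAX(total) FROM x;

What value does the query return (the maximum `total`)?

Base: i=4, total=4.
Iteration 1: 4 < 4374 holds -> i = 4 * 3 + 4 = 16, total = 4 + 16 = 20.
Iteration 2: 16 < 4374 holds -> i = 16 * 3 + 4 = 52, total = 20 + 52 = 72.
Iteration 3: 52 < 4374 holds -> i = 52 * 3 + 4 = 160, total = 72 + 160 = 232.
Iteration 4: 160 < 4374 holds -> i = 160 * 3 + 4 = 484, total = 232 + 484 = 716.
Iteration 5: 484 < 4374 holds -> i = 484 * 3 + 4 = 1456, total = 716 + 1456 = 2172.
Iteration 6: 1456 < 4374 holds -> i = 1456 * 3 + 4 = 4372, total = 2172 + 4372 = 6544.
Iteration 7: 4372 < 4374 holds -> i = 4372 * 3 + 4 = 13120, total = 6544 + 13120 = 19664.
Iteration 8: 13120 < 4374 fails; recursion stops.
total values: 4, 20, 72, 232, 716, 2172, 6544, 19664; the maximum is 19664.

19664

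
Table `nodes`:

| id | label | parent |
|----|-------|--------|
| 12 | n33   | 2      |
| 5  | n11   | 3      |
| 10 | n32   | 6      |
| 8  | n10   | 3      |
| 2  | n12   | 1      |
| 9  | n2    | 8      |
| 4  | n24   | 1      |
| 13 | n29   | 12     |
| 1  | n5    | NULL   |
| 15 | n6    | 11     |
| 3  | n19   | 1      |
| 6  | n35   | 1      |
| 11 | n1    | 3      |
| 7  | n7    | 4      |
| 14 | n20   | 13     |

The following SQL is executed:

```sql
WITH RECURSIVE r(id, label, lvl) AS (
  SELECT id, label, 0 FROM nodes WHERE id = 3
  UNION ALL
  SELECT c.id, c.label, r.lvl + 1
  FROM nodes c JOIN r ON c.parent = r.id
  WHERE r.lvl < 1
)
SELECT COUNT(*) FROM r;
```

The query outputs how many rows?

Base: id=3 (n19) at lvl 0.
Iteration 1: rows with parent in {3} -> n11 (id 5, lvl 1), n10 (id 8, lvl 1), n1 (id 11, lvl 1).
Iteration 2: lvl < 1 fails for all current rows; recursion stops.
Total rows emitted: 4.

4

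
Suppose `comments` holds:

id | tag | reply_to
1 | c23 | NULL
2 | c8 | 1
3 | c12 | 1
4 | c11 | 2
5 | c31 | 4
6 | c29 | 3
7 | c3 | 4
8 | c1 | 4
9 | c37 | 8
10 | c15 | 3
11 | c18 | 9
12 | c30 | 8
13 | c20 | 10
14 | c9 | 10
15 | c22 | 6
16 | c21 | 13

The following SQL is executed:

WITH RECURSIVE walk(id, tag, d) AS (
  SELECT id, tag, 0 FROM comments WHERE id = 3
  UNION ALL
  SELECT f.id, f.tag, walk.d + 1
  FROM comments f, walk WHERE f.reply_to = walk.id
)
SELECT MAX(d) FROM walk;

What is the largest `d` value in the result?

3

Base: id=3 (c12) at d 0.
Iteration 1: rows with reply_to in {3} -> c29 (id 6, d 1), c15 (id 10, d 1).
Iteration 2: rows with reply_to in {6,10} -> c20 (id 13, d 2), c9 (id 14, d 2), c22 (id 15, d 2).
Iteration 3: rows with reply_to in {13,14,15} -> c21 (id 16, d 3).
Iteration 4: no rows with reply_to in {16}; recursion stops.
d values: 0, 1, 1, 2, 2, 2, 3; the maximum is 3.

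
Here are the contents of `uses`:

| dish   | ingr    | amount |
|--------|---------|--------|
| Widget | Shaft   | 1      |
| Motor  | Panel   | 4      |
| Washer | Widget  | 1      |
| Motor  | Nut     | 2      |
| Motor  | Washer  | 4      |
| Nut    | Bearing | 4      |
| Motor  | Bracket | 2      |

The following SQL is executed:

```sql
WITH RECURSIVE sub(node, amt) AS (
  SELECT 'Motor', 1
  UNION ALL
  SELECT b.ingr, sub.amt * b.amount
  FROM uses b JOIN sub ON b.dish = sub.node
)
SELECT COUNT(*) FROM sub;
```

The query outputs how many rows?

Base: (Motor, amt=1).
Iteration 1: components of {Motor} -> Bracket = 1*2 = 2, Nut = 1*2 = 2, Panel = 1*4 = 4, Washer = 1*4 = 4.
Iteration 2: components of {Bracket,Nut,Panel,Washer} -> Bearing = 2*4 = 8, Widget = 4*1 = 4.
Iteration 3: components of {Bearing,Widget} -> Shaft = 4*1 = 4.
Iteration 4: no further components; recursion stops.
Total rows emitted: 8.

8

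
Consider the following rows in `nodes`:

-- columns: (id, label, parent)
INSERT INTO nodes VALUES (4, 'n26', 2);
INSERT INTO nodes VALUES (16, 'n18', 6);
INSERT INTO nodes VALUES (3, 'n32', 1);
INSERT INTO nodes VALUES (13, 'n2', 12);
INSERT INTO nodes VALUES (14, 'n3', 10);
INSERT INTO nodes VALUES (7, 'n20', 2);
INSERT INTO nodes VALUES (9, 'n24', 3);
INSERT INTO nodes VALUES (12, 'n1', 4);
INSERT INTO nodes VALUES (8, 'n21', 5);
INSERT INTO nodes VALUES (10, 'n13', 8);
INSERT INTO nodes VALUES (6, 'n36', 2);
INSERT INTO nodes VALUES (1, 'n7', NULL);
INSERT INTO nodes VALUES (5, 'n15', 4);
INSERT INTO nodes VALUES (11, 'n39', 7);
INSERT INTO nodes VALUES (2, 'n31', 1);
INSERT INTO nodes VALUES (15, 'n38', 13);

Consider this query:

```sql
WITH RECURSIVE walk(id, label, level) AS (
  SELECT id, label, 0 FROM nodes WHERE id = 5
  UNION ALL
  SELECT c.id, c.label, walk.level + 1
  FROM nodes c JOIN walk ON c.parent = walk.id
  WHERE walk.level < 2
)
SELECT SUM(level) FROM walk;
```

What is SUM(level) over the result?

Base: id=5 (n15) at level 0.
Iteration 1: rows with parent in {5} -> n21 (id 8, level 1).
Iteration 2: rows with parent in {8} -> n13 (id 10, level 2).
Iteration 3: level < 2 fails for all current rows; recursion stops.
SUM(level) = 0 + 1 + 2 = 3.

3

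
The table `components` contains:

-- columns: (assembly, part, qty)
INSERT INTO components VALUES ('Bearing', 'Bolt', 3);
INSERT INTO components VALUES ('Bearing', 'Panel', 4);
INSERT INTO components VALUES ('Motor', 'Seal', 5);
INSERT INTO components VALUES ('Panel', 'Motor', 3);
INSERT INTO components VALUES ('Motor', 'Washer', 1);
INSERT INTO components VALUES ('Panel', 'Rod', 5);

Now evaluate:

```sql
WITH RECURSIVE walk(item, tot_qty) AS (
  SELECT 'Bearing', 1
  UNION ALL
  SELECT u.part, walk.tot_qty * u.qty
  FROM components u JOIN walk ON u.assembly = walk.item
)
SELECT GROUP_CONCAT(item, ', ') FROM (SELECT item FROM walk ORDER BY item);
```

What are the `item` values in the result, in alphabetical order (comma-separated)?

Base: (Bearing, tot_qty=1).
Iteration 1: components of {Bearing} -> Bolt = 1*3 = 3, Panel = 1*4 = 4.
Iteration 2: components of {Bolt,Panel} -> Motor = 4*3 = 12, Rod = 4*5 = 20.
Iteration 3: components of {Motor,Rod} -> Seal = 12*5 = 60, Washer = 12*1 = 12.
Iteration 4: no further components; recursion stops.

Bearing, Bolt, Motor, Panel, Rod, Seal, Washer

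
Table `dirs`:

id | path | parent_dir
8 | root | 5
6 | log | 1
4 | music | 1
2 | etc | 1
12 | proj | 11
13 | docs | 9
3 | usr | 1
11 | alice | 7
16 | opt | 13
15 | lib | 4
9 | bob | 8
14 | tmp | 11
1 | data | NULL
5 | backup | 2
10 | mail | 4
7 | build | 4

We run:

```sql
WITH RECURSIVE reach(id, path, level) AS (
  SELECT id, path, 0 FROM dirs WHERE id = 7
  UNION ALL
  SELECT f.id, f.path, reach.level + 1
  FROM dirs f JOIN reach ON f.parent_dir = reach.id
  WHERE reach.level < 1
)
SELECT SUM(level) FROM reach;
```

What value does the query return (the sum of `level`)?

1

Base: id=7 (build) at level 0.
Iteration 1: rows with parent_dir in {7} -> alice (id 11, level 1).
Iteration 2: level < 1 fails for all current rows; recursion stops.
SUM(level) = 0 + 1 = 1.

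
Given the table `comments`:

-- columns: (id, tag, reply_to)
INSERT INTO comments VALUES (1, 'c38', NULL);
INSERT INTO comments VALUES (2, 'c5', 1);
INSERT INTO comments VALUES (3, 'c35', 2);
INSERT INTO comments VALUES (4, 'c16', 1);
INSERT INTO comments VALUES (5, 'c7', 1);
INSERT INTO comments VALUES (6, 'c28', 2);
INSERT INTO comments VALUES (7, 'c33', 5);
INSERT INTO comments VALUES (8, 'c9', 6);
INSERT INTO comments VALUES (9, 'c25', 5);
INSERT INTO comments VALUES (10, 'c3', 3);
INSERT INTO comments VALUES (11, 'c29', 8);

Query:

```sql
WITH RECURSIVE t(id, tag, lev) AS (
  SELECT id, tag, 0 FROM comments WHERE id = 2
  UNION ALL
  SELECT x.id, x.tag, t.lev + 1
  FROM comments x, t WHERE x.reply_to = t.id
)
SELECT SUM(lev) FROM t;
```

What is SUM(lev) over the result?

Base: id=2 (c5) at lev 0.
Iteration 1: rows with reply_to in {2} -> c35 (id 3, lev 1), c28 (id 6, lev 1).
Iteration 2: rows with reply_to in {3,6} -> c9 (id 8, lev 2), c3 (id 10, lev 2).
Iteration 3: rows with reply_to in {8,10} -> c29 (id 11, lev 3).
Iteration 4: no rows with reply_to in {11}; recursion stops.
SUM(lev) = 0 + 1 + 1 + 2 + 2 + 3 = 9.

9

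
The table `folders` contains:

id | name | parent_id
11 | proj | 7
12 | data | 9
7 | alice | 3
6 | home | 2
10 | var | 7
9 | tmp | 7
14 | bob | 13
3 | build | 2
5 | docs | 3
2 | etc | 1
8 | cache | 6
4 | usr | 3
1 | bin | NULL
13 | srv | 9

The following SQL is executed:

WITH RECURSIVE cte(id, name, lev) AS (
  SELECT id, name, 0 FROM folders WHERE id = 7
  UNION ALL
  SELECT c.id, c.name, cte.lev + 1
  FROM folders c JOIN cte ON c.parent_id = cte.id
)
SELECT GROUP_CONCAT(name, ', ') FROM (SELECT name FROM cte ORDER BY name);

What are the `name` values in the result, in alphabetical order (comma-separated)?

Base: id=7 (alice) at lev 0.
Iteration 1: rows with parent_id in {7} -> tmp (id 9, lev 1), var (id 10, lev 1), proj (id 11, lev 1).
Iteration 2: rows with parent_id in {9,10,11} -> data (id 12, lev 2), srv (id 13, lev 2).
Iteration 3: rows with parent_id in {12,13} -> bob (id 14, lev 3).
Iteration 4: no rows with parent_id in {14}; recursion stops.

alice, bob, data, proj, srv, tmp, var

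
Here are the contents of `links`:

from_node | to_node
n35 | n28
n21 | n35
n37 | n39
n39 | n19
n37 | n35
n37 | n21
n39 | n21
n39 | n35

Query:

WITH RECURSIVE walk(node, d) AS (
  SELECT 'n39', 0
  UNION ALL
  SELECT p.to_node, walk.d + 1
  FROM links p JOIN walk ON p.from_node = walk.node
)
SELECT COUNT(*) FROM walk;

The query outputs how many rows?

7

Base: (n39, d=0).
Iteration 1: edges from {n39} -> (n19, d=1), (n21, d=1), (n35, d=1).
Iteration 2: edges from {n19,n21,n35} -> (n28, d=2), (n35, d=2).
Iteration 3: edges from {n28,n35} -> (n28, d=3).
Iteration 4: no outgoing edges from {n28}; recursion stops.
Total rows emitted: 7.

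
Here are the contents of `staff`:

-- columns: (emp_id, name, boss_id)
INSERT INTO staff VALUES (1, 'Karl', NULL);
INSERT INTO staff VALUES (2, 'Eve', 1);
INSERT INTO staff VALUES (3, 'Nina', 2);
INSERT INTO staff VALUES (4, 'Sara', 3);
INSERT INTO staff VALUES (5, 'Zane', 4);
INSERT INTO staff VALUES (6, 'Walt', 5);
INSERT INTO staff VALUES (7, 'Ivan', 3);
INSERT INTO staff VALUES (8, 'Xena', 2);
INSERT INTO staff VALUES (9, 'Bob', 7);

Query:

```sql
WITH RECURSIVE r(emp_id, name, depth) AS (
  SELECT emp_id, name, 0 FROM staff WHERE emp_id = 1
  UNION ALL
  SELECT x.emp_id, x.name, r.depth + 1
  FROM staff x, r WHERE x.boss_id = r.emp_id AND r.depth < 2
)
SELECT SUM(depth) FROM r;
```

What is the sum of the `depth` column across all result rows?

5

Base: emp_id=1 (Karl) at depth 0.
Iteration 1: rows with boss_id in {1} -> Eve (id 2, depth 1).
Iteration 2: rows with boss_id in {2} -> Nina (id 3, depth 2), Xena (id 8, depth 2).
Iteration 3: depth < 2 fails for all current rows; recursion stops.
SUM(depth) = 0 + 1 + 2 + 2 = 5.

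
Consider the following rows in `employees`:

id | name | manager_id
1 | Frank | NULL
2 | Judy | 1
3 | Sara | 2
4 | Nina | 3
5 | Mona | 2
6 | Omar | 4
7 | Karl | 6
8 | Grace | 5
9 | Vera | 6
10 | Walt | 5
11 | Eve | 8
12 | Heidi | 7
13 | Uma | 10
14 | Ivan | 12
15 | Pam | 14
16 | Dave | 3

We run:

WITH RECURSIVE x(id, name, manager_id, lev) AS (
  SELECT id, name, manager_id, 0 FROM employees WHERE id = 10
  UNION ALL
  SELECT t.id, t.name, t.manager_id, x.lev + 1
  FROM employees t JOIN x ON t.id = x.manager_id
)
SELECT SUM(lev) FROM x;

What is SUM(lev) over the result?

Base: id=10 (Walt), manager_id=5, lev 0.
Iteration 1: join on id=5 -> Mona (id 5, manager_id=2, lev 1).
Iteration 2: join on id=2 -> Judy (id 2, manager_id=1, lev 2).
Iteration 3: join on id=1 -> Frank (id 1, manager_id=NULL, lev 3).
Iteration 4: manager_id is NULL; no match; recursion stops.
SUM(lev) = 0 + 1 + 2 + 3 = 6.

6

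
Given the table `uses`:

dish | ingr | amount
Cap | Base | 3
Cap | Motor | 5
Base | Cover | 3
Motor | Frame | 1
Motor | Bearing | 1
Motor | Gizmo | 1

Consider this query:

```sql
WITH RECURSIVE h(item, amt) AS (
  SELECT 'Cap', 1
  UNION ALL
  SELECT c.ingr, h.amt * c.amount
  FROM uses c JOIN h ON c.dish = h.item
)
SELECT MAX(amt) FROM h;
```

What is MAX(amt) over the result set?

Base: (Cap, amt=1).
Iteration 1: components of {Cap} -> Base = 1*3 = 3, Motor = 1*5 = 5.
Iteration 2: components of {Base,Motor} -> Bearing = 5*1 = 5, Cover = 3*3 = 9, Frame = 5*1 = 5, Gizmo = 5*1 = 5.
Iteration 3: no further components; recursion stops.
amt values: 1, 3, 5, 9, 5, 5, 5; the maximum is 9.

9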